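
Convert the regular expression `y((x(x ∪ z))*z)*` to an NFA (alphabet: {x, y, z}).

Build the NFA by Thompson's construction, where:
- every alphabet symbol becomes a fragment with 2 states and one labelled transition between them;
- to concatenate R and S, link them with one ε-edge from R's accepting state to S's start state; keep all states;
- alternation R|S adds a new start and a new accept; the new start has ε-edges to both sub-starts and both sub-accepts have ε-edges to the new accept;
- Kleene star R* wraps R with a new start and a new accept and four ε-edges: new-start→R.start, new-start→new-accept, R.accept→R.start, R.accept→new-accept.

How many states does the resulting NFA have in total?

16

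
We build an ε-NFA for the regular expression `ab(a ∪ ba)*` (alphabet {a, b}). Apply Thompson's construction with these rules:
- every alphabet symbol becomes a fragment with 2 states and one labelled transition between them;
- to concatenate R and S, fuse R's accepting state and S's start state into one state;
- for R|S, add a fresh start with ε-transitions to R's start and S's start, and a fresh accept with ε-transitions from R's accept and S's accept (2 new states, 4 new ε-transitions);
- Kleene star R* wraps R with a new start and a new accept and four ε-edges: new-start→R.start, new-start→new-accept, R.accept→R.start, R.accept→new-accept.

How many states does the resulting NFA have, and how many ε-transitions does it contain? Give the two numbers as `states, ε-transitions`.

11, 8

By structural recursion:
Each of the 5 symbol leaves contributes 2 states and 0 ε-transitions.
  ba — 3 states, 0 ε-transitions
  a ∪ ba — 7 states, 4 ε-transitions
  (a ∪ ba)* — 9 states, 8 ε-transitions
  ab(a ∪ ba)* — 11 states, 8 ε-transitions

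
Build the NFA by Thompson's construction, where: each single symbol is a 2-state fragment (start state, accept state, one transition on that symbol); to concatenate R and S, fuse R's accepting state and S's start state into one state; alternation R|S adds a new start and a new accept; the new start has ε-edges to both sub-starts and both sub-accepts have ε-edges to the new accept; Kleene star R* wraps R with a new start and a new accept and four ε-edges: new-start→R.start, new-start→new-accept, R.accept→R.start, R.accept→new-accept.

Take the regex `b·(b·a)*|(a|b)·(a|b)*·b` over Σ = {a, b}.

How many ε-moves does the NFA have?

20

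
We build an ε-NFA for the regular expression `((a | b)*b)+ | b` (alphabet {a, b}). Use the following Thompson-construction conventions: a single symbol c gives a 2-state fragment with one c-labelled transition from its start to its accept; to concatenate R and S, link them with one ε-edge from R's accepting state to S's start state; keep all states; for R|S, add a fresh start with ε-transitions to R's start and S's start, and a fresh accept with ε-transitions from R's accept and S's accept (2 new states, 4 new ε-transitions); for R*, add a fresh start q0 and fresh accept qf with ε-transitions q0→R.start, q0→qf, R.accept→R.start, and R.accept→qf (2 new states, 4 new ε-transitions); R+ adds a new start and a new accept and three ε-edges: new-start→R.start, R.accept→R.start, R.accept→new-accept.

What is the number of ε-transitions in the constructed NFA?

16

Bottom-up over the parse tree:
Each of the 4 symbol leaves contributes 0 ε-transitions.
  a | b = 4 ε-transitions
  (a | b)* = 8 ε-transitions
  (a | b)*b = 9 ε-transitions
  ((a | b)*b)+ = 12 ε-transitions
  ((a | b)*b)+ | b = 16 ε-transitions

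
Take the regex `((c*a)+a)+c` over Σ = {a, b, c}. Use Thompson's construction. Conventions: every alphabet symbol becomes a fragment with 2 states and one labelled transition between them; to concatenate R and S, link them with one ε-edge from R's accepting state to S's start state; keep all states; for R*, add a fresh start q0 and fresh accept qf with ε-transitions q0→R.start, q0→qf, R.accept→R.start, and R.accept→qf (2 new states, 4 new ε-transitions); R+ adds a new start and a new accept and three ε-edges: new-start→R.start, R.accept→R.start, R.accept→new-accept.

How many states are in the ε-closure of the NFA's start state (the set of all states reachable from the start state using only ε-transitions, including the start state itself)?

6

Work bottom-up. For each fragment F, track |ε-closure(F.start)| and whether F's accept lies in that closure (i.e. whether F accepts ε). A single-symbol fragment has closure size 1 and does not accept ε.
  c* : new start has ε-edges to the inner start and to the new accept, so C = 2 + 1 = 3
  c*a : the left operand accepts ε, so the closure extends into the next operand (via the concat ε-link); C = 3 + 1 = 4
  (c*a)+ : C = 1 + 4 = 5 (the body doesn't accept ε, so the new accept is not reached)
  (c*a)+a : same as the first factor's closure: C = 5
  ((c*a)+a)+ : C = 1 + 5 = 6 (the body doesn't accept ε, so the new accept is not reached)
  ((c*a)+a)+c : C equals the left operand's closure size = 6 (its accept is not ε-reachable, so the closure stops there)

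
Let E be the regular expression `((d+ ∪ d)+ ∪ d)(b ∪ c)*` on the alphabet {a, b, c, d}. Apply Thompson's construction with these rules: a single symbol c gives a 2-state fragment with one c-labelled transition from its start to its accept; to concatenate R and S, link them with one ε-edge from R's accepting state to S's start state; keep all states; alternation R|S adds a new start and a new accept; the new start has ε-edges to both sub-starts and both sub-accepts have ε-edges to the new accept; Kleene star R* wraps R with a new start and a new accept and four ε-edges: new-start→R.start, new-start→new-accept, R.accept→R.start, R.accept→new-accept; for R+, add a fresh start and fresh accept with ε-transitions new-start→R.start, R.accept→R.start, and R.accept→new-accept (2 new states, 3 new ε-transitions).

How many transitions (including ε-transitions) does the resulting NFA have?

Building bottom-up:
Each of the 5 symbol leaves contributes 1 transition (1 symbol, 0 ε).
  d+ — 4 transitions (1 symbol, 3 ε)
  d+ ∪ d — 9 transitions (2 symbol, 7 ε)
  (d+ ∪ d)+ — 12 transitions (2 symbol, 10 ε)
  (d+ ∪ d)+ ∪ d — 17 transitions (3 symbol, 14 ε)
  b ∪ c — 6 transitions (2 symbol, 4 ε)
  (b ∪ c)* — 10 transitions (2 symbol, 8 ε)
  ((d+ ∪ d)+ ∪ d)(b ∪ c)* — 28 transitions (5 symbol, 23 ε)

28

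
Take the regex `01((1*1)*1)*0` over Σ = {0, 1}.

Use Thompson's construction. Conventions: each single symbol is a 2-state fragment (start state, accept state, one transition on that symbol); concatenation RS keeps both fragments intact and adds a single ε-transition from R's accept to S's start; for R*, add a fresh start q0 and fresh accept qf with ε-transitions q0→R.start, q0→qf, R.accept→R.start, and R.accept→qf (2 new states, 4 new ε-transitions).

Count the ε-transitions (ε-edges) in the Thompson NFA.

By structural recursion:
Each of the 6 symbol leaves contributes 0 ε-transitions.
  1* — 4 ε-transitions
  1*1 — 5 ε-transitions
  (1*1)* — 9 ε-transitions
  (1*1)*1 — 10 ε-transitions
  ((1*1)*1)* — 14 ε-transitions
  01((1*1)*1)*0 — 17 ε-transitions

17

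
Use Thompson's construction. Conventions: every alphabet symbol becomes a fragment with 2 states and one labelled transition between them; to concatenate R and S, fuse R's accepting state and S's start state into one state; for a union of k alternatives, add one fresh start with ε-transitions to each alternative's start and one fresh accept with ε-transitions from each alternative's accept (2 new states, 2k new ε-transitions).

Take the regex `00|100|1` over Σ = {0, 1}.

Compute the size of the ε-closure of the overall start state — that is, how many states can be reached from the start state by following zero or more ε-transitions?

4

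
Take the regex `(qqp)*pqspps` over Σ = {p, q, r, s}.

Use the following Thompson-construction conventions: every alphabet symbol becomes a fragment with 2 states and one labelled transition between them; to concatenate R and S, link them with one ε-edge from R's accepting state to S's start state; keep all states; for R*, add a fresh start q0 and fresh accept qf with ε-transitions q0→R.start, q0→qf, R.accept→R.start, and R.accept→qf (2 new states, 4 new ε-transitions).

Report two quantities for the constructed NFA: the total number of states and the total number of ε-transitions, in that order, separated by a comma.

Bottom-up over the parse tree:
Each of the 9 symbol leaves contributes 2 states and 0 ε-transitions.
  qqp → 6 states, 2 ε-transitions
  (qqp)* → 8 states, 6 ε-transitions
  (qqp)*pqspps → 20 states, 12 ε-transitions

20, 12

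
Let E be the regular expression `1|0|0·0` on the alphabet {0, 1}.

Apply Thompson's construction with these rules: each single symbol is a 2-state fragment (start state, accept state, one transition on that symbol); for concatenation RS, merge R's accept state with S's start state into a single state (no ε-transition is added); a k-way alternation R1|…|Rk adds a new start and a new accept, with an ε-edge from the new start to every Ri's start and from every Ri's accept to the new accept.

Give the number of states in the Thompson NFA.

Bottom-up over the parse tree:
Each of the 4 symbol leaves contributes a 2-state fragment.
  0·0 → 3 states
  1|0|0·0 → 9 states

9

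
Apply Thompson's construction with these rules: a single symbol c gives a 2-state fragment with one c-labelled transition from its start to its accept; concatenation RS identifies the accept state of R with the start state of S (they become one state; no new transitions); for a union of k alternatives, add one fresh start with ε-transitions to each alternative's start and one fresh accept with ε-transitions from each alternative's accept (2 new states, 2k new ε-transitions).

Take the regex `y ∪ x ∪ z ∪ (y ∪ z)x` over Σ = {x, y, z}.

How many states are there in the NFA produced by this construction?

15

Recursing over subexpressions:
Each of the 6 symbol leaves contributes a 2-state fragment.
  y ∪ z — 6 states
  (y ∪ z)x — 7 states
  y ∪ x ∪ z ∪ (y ∪ z)x — 15 states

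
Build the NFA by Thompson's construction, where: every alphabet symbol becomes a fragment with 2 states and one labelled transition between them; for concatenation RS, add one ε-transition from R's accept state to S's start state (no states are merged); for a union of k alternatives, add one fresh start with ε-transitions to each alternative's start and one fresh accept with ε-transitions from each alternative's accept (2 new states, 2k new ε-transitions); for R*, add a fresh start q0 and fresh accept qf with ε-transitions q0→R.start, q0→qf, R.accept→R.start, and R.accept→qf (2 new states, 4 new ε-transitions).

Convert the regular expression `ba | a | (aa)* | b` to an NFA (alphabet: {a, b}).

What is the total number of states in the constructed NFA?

16

Building bottom-up:
Each of the 6 symbol leaves contributes a 2-state fragment.
  ba — 4 states
  aa — 4 states
  (aa)* — 6 states
  ba | a | (aa)* | b — 16 states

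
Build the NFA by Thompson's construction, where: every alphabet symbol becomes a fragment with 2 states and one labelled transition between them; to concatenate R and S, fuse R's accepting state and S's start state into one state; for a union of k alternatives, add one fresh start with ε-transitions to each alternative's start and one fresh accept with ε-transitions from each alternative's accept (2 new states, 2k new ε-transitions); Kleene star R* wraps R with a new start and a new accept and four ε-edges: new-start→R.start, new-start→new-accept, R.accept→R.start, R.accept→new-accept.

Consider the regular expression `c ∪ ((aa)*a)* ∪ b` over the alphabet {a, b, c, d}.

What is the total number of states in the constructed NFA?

Per subexpression:
Each of the 5 symbol leaves contributes a 2-state fragment.
  aa : 3 states
  (aa)* : 5 states
  (aa)*a : 6 states
  ((aa)*a)* : 8 states
  c ∪ ((aa)*a)* ∪ b : 14 states

14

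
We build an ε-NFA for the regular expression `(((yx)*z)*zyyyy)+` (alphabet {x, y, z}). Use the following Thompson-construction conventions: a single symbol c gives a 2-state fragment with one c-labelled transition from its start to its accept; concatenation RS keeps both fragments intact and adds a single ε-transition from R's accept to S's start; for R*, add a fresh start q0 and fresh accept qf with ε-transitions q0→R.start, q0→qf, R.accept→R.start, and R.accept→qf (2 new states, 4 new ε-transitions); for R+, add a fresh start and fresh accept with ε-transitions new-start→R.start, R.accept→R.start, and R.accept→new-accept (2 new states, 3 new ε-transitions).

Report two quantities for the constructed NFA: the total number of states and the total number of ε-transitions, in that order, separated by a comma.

Per subexpression:
Each of the 8 symbol leaves contributes 2 states and 0 ε-transitions.
  yx = 4 states, 1 ε-transition
  (yx)* = 6 states, 5 ε-transitions
  (yx)*z = 8 states, 6 ε-transitions
  ((yx)*z)* = 10 states, 10 ε-transitions
  ((yx)*z)*zyyyy = 20 states, 15 ε-transitions
  (((yx)*z)*zyyyy)+ = 22 states, 18 ε-transitions

22, 18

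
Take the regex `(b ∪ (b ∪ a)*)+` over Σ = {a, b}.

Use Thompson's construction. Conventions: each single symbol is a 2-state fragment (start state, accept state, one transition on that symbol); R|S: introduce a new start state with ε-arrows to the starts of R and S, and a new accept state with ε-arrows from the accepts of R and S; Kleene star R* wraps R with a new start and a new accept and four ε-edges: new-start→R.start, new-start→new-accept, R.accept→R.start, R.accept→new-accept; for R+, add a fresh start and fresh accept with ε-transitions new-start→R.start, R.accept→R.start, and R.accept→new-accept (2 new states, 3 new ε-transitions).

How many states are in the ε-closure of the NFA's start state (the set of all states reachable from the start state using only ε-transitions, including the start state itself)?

10

Compute the ε-closure size of each fragment's start state recursively; a symbol fragment's start has no outgoing ε-edge, so its closure is just itself (size 1).
  b ∪ a — C = 1 + 1 + 1 = 3 (the new accept is not ε-reachable since no branch accepts ε)
  (b ∪ a)* — new start has ε-edges to the inner start and to the new accept, so C = 2 + 3 = 5
  b ∪ (b ∪ a)* — new start ε-reaches every alternative's start; at least one alternative accepts ε, so the union's new accept is reached too: C = 1 + 1 + 5 + 1 = 8
  (b ∪ (b ∪ a)*)+ — C = 1 + 8 + 1 (new accept, reached because the body accepts ε) = 10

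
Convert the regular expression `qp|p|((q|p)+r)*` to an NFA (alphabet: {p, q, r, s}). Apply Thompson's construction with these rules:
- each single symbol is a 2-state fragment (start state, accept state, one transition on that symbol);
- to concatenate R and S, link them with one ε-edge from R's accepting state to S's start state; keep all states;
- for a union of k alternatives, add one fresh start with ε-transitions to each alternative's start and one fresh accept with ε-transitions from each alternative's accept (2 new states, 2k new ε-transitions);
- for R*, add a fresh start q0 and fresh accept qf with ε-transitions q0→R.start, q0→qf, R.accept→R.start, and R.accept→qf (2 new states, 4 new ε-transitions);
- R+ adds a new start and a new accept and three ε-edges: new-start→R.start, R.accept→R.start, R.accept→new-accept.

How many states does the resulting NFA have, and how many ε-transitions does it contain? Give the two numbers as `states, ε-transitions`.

20, 19

Per subexpression:
Each of the 6 symbol leaves contributes 2 states and 0 ε-transitions.
  qp = 4 states, 1 ε-transition
  q|p = 6 states, 4 ε-transitions
  (q|p)+ = 8 states, 7 ε-transitions
  (q|p)+r = 10 states, 8 ε-transitions
  ((q|p)+r)* = 12 states, 12 ε-transitions
  qp|p|((q|p)+r)* = 20 states, 19 ε-transitions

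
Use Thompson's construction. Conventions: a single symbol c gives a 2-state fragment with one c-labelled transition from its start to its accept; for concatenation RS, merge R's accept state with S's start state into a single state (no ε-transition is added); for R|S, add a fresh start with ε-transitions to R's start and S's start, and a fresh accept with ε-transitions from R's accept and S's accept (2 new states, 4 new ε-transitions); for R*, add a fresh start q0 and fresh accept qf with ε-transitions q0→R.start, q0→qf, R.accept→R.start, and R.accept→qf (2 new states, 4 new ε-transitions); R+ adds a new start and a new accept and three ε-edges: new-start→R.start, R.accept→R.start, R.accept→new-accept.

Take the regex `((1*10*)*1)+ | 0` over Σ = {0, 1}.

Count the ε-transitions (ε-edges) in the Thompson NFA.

19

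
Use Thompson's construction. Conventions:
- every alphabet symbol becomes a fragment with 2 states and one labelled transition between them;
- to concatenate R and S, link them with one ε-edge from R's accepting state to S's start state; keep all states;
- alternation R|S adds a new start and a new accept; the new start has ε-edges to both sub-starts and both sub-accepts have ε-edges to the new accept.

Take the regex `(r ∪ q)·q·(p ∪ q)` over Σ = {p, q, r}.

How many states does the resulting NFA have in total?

14

Building bottom-up:
Each of the 5 symbol leaves contributes a 2-state fragment.
  r ∪ q → 6 states
  p ∪ q → 6 states
  (r ∪ q)·q·(p ∪ q) → 14 states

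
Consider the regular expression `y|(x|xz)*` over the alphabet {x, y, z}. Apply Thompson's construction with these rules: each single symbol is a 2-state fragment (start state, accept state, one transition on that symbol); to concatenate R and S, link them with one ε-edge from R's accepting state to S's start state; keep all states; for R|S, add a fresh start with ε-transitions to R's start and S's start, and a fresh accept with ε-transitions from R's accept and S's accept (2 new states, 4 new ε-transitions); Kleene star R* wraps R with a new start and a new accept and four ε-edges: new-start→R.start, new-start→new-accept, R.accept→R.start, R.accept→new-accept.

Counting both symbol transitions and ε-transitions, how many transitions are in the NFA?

Per subexpression:
Each of the 4 symbol leaves contributes 1 transition (1 symbol, 0 ε).
  xz → 3 transitions (2 symbol, 1 ε)
  x|xz → 8 transitions (3 symbol, 5 ε)
  (x|xz)* → 12 transitions (3 symbol, 9 ε)
  y|(x|xz)* → 17 transitions (4 symbol, 13 ε)

17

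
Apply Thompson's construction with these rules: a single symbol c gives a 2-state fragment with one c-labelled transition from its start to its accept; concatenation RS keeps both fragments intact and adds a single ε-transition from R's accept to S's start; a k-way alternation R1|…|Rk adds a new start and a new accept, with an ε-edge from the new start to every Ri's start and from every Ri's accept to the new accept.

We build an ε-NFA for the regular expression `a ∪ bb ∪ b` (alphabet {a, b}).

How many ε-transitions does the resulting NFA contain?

7

Bottom-up over the parse tree:
Each of the 4 symbol leaves contributes 0 ε-transitions.
  bb → 1 ε-transition
  a ∪ bb ∪ b → 7 ε-transitions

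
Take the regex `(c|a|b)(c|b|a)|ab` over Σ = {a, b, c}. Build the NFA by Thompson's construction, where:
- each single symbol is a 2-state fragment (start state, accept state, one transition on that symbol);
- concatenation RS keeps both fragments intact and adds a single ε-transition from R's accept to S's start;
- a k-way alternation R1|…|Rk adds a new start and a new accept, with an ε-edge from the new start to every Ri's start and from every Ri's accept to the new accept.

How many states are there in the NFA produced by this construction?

22

By structural recursion:
Each of the 8 symbol leaves contributes a 2-state fragment.
  c|a|b = 8 states
  c|b|a = 8 states
  (c|a|b)(c|b|a) = 16 states
  ab = 4 states
  (c|a|b)(c|b|a)|ab = 22 states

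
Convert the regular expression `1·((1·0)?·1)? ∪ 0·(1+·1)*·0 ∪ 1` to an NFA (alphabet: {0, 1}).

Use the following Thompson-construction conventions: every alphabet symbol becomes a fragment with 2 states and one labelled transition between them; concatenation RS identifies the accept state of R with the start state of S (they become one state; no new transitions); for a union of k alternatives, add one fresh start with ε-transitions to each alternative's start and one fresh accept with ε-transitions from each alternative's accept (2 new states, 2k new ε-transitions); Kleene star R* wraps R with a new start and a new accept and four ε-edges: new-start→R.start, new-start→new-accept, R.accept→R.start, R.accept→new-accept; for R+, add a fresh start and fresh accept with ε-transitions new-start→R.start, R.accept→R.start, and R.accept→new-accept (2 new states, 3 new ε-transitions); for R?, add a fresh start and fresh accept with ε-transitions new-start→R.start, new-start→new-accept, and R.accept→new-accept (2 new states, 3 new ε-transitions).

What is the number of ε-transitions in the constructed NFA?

Bottom-up over the parse tree:
Each of the 9 symbol leaves contributes 0 ε-transitions.
  1·0 → 0 ε-transitions
  (1·0)? → 3 ε-transitions
  (1·0)?·1 → 3 ε-transitions
  ((1·0)?·1)? → 6 ε-transitions
  1·((1·0)?·1)? → 6 ε-transitions
  1+ → 3 ε-transitions
  1+·1 → 3 ε-transitions
  (1+·1)* → 7 ε-transitions
  0·(1+·1)*·0 → 7 ε-transitions
  1·((1·0)?·1)? ∪ 0·(1+·1)*·0 ∪ 1 → 19 ε-transitions

19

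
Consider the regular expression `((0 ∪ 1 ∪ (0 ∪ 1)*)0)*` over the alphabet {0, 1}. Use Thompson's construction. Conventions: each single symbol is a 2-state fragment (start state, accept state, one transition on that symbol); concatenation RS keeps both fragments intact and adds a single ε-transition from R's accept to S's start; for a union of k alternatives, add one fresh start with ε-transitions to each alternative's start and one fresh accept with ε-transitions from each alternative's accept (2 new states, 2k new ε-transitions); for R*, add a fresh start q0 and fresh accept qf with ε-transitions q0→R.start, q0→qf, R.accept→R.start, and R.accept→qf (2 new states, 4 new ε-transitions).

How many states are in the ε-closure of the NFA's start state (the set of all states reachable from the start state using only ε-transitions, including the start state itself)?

12

Compute the ε-closure size of each fragment's start state recursively; a symbol fragment's start has no outgoing ε-edge, so its closure is just itself (size 1).
  0 ∪ 1 : new start ε-reaches every alternative's start; none of them accept ε, so the new accept is not reached: |closure| = 1 + 1 + 1 = 3
  (0 ∪ 1)* : the star's fresh start ε-reaches both the body's start and the fresh accept: |closure| = 2 + 3 = 5
  0 ∪ 1 ∪ (0 ∪ 1)* : new start ε-reaches every alternative's start; at least one alternative accepts ε, so the union's new accept is reached too: |closure| = 1 + 1 + 1 + 5 + 1 = 9
  (0 ∪ 1 ∪ (0 ∪ 1)*)0 : |closure| = 9 + 1 = 10 (closure spills across the concat boundary because the left factor accepts ε)
  ((0 ∪ 1 ∪ (0 ∪ 1)*)0)* : the star's fresh start ε-reaches both the body's start and the fresh accept: |closure| = 2 + 10 = 12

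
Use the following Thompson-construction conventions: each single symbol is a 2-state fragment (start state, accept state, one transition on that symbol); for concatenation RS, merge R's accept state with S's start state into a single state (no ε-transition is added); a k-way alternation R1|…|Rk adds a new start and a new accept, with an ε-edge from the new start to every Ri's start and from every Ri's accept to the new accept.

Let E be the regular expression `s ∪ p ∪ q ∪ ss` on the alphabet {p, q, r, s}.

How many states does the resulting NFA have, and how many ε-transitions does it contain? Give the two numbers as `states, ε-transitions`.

Building bottom-up:
Each of the 5 symbol leaves contributes 2 states and 0 ε-transitions.
  ss — 3 states, 0 ε-transitions
  s ∪ p ∪ q ∪ ss — 11 states, 8 ε-transitions

11, 8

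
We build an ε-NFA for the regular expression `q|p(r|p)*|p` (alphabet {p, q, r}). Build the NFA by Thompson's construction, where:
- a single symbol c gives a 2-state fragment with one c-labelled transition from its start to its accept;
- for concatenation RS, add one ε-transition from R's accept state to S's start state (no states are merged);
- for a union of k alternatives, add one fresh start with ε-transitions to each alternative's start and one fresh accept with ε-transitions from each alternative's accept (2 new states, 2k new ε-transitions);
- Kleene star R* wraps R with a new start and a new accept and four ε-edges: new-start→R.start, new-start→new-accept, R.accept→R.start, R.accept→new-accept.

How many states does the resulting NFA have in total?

Bottom-up over the parse tree:
Each of the 5 symbol leaves contributes a 2-state fragment.
  r|p — 6 states
  (r|p)* — 8 states
  p(r|p)* — 10 states
  q|p(r|p)*|p — 16 states

16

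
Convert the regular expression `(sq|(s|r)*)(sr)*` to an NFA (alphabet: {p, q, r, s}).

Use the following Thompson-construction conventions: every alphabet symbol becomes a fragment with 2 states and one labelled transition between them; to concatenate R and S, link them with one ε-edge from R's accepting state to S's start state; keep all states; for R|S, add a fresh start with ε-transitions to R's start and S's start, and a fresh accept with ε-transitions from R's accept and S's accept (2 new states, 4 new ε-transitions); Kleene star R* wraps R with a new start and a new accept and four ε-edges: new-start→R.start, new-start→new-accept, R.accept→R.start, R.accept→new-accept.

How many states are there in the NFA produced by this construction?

20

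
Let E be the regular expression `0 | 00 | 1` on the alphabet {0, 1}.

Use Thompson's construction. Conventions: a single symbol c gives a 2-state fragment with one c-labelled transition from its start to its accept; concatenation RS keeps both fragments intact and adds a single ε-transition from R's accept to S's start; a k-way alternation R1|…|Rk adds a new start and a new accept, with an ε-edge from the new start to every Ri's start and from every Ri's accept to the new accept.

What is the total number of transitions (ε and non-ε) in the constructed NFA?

Per subexpression:
Each of the 4 symbol leaves contributes 1 transition (1 symbol, 0 ε).
  00 → 3 transitions (2 symbol, 1 ε)
  0 | 00 | 1 → 11 transitions (4 symbol, 7 ε)

11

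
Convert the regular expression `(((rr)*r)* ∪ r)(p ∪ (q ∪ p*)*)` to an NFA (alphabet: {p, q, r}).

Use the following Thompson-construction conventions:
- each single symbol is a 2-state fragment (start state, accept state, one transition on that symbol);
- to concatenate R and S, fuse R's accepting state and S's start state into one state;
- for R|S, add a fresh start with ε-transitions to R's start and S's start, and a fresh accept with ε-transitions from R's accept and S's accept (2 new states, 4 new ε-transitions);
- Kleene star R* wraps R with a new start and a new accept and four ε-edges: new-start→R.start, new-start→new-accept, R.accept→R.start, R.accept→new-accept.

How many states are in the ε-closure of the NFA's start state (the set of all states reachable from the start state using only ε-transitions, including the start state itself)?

18

Work bottom-up. For each fragment F, track |ε-closure(F.start)| and whether F's accept lies in that closure (i.e. whether F accepts ε). A single-symbol fragment has closure size 1 and does not accept ε.
  rr : |closure| equals the left operand's closure size = 1 (its accept is not ε-reachable, so the closure stops there)
  (rr)* : the star's fresh start ε-reaches both the body's start and the fresh accept: |closure| = 2 + 1 = 3
  (rr)*r : the left operand accepts ε, so the closure extends into the next operand (the shared merged state is already counted); |closure| = 3 + (1−1) = 3
  ((rr)*r)* : new start has ε-edges to the inner start and to the new accept, so |closure| = 2 + 3 = 5
  ((rr)*r)* ∪ r : |closure| = 1 (new start) + (5 + 1) + 1 (new accept, since some branch ε-reaches its own accept) = 8
  p* : new start has ε-edges to the inner start and to the new accept, so |closure| = 2 + 1 = 3
  q ∪ p* : new start ε-reaches every alternative's start; at least one alternative accepts ε, so the union's new accept is reached too: |closure| = 1 + 1 + 3 + 1 = 6
  (q ∪ p*)* : the star's fresh start ε-reaches both the body's start and the fresh accept: |closure| = 2 + 6 = 8
  p ∪ (q ∪ p*)* : new start ε-reaches every alternative's start; at least one alternative accepts ε, so the union's new accept is reached too: |closure| = 1 + 1 + 8 + 1 = 11
  (((rr)*r)* ∪ r)(p ∪ (q ∪ p*)*) : the left operand accepts ε, so the closure extends into the next operand (the shared merged state is already counted); |closure| = 8 + (11−1) = 18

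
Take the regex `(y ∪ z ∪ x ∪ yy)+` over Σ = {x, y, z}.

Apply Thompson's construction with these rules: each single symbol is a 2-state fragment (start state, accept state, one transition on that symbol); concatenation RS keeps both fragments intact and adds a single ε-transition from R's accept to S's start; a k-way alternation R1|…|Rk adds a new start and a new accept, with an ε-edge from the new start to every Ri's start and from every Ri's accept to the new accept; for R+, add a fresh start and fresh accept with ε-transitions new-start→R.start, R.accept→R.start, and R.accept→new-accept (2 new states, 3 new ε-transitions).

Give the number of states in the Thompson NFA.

14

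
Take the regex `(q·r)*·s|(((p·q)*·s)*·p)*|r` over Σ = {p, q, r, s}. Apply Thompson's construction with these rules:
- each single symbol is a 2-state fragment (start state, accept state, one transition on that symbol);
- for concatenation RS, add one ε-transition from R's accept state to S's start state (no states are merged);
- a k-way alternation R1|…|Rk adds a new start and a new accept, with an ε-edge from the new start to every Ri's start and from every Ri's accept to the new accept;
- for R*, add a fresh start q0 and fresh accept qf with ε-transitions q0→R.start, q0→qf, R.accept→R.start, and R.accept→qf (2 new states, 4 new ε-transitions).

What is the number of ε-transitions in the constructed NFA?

27

Recursing over subexpressions:
Each of the 8 symbol leaves contributes 0 ε-transitions.
  q·r = 1 ε-transition
  (q·r)* = 5 ε-transitions
  (q·r)*·s = 6 ε-transitions
  p·q = 1 ε-transition
  (p·q)* = 5 ε-transitions
  (p·q)*·s = 6 ε-transitions
  ((p·q)*·s)* = 10 ε-transitions
  ((p·q)*·s)*·p = 11 ε-transitions
  (((p·q)*·s)*·p)* = 15 ε-transitions
  (q·r)*·s|(((p·q)*·s)*·p)*|r = 27 ε-transitions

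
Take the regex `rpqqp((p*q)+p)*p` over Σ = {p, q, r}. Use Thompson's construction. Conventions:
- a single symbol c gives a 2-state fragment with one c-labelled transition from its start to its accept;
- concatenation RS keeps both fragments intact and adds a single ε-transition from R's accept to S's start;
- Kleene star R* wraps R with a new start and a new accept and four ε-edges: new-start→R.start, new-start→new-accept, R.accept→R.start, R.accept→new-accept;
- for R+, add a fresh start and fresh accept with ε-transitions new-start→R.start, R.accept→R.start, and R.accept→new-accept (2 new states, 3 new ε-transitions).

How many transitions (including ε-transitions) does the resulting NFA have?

Recursing over subexpressions:
Each of the 9 symbol leaves contributes 1 transition (1 symbol, 0 ε).
  p* : 5 transitions (1 symbol, 4 ε)
  p*q : 7 transitions (2 symbol, 5 ε)
  (p*q)+ : 10 transitions (2 symbol, 8 ε)
  (p*q)+p : 12 transitions (3 symbol, 9 ε)
  ((p*q)+p)* : 16 transitions (3 symbol, 13 ε)
  rpqqp((p*q)+p)*p : 28 transitions (9 symbol, 19 ε)

28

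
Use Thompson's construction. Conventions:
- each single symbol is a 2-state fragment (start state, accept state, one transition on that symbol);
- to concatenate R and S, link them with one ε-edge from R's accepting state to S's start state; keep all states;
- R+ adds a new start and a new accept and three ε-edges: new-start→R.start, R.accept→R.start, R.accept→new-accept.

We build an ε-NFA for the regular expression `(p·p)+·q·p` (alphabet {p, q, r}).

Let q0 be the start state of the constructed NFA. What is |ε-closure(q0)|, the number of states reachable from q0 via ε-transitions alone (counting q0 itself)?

Let C(F) = |ε-closure(F.start)| within fragment F, and note whether F accepts ε. Symbol fragments have C = 1 and do not accept ε. Then:
  p·p — C equals the left operand's closure size = 1 (its accept is not ε-reachable, so the closure stops there)
  (p·p)+ — new start ε-reaches only the body's start; the new accept needs a symbol first: C = 1 + 1 = 2
  (p·p)+·q·p — C equals the left operand's closure size = 2 (its accept is not ε-reachable, so the closure stops there)

2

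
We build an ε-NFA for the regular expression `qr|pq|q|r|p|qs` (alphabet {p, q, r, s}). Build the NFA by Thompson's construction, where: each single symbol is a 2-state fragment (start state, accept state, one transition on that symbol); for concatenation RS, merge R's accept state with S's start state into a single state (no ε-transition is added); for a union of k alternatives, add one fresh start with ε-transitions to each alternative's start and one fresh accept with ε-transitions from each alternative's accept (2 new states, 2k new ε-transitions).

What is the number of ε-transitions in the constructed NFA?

12

Building bottom-up:
Each of the 9 symbol leaves contributes 0 ε-transitions.
  qr = 0 ε-transitions
  pq = 0 ε-transitions
  qs = 0 ε-transitions
  qr|pq|q|r|p|qs = 12 ε-transitions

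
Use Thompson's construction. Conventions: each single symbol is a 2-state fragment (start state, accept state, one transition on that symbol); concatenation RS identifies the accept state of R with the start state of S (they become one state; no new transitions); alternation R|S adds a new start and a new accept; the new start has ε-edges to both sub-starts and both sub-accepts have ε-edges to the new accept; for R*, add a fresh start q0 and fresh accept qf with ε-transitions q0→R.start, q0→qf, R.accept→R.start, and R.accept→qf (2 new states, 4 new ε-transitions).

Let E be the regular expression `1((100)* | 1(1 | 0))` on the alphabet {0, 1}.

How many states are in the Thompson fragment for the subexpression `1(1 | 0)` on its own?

Fragment for `1(1 | 0)`:
Each of the 3 symbol leaves contributes a 2-state fragment.
  1 | 0 — 6 states
  1(1 | 0) — 7 states

7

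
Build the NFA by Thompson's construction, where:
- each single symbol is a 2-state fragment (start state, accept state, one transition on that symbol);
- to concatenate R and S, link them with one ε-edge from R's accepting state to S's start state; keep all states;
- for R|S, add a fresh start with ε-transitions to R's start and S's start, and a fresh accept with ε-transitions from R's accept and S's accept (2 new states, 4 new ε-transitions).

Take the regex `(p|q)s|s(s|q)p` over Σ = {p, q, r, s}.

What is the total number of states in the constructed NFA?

20

Recursing over subexpressions:
Each of the 7 symbol leaves contributes a 2-state fragment.
  p|q → 6 states
  (p|q)s → 8 states
  s|q → 6 states
  s(s|q)p → 10 states
  (p|q)s|s(s|q)p → 20 states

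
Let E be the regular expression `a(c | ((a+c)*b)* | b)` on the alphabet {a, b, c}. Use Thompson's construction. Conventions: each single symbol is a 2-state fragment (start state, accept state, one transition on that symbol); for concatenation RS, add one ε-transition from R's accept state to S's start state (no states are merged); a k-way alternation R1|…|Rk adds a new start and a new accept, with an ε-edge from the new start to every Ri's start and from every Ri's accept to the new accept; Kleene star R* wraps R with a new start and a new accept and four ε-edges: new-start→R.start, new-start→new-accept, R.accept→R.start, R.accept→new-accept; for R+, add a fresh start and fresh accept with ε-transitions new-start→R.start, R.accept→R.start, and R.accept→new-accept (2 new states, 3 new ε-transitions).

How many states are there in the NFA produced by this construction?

Building bottom-up:
Each of the 6 symbol leaves contributes a 2-state fragment.
  a+ = 4 states
  a+c = 6 states
  (a+c)* = 8 states
  (a+c)*b = 10 states
  ((a+c)*b)* = 12 states
  c | ((a+c)*b)* | b = 18 states
  a(c | ((a+c)*b)* | b) = 20 states

20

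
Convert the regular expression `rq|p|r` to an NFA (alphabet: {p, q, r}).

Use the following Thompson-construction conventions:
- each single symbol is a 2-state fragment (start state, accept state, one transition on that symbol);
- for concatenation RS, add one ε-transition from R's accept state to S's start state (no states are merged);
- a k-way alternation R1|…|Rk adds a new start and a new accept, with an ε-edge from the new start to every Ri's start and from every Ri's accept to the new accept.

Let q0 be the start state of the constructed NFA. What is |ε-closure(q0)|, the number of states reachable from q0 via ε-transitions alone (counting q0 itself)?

Compute the ε-closure size of each fragment's start state recursively; a symbol fragment's start has no outgoing ε-edge, so its closure is just itself (size 1).
  rq — same as the first factor's closure: C = 1
  rq|p|r — new start ε-reaches every alternative's start; none of them accept ε, so the new accept is not reached: C = 1 + 1 + 1 + 1 = 4

4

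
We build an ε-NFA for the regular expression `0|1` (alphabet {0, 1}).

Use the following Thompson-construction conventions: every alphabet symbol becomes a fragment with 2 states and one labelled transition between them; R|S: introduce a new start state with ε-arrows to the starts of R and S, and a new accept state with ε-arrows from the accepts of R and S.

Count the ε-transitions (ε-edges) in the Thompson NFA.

Per subexpression:
Each of the 2 symbol leaves contributes 0 ε-transitions.
  0|1 → 4 ε-transitions

4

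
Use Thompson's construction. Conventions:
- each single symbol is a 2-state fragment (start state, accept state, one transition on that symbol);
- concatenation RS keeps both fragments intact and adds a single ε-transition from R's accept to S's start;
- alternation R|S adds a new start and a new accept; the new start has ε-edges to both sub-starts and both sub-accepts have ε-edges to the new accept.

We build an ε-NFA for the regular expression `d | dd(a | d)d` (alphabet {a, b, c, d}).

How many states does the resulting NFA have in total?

16

By structural recursion:
Each of the 6 symbol leaves contributes a 2-state fragment.
  a | d → 6 states
  dd(a | d)d → 12 states
  d | dd(a | d)d → 16 states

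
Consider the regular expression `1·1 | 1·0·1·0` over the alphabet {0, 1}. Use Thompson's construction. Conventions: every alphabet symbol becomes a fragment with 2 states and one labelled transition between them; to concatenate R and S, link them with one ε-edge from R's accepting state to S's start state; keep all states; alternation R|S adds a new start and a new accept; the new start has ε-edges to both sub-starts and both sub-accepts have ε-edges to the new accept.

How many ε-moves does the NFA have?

Recursing over subexpressions:
Each of the 6 symbol leaves contributes 0 ε-transitions.
  1·1 — 1 ε-transition
  1·0·1·0 — 3 ε-transitions
  1·1 | 1·0·1·0 — 8 ε-transitions

8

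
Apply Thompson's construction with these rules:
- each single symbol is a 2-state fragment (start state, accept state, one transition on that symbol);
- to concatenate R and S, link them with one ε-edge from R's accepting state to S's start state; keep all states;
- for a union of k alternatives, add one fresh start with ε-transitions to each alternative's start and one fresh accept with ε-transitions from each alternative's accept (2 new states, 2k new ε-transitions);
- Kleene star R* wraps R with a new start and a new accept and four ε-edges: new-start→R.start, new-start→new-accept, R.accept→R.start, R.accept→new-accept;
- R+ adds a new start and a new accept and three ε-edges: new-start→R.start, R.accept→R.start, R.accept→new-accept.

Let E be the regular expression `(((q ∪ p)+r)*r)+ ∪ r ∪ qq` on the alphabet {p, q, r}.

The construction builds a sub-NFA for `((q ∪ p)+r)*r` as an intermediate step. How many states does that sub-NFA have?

14

Fragment for `((q ∪ p)+r)*r`:
Each of the 4 symbol leaves contributes a 2-state fragment.
  q ∪ p : 6 states
  (q ∪ p)+ : 8 states
  (q ∪ p)+r : 10 states
  ((q ∪ p)+r)* : 12 states
  ((q ∪ p)+r)*r : 14 states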